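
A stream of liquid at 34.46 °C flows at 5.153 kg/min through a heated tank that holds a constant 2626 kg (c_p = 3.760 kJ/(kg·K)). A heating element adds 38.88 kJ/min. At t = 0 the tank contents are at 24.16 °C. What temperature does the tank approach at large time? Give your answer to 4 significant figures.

First-law balance (no shaft work): M c_p dT/dt = ṁ c_p (T_in − T) + 38.88.
At steady state dT/dt = 0 ⇒ T_ss = T_in + Q̇/(ṁ c_p) = 34.46 + 38.88/(5.153·3.760) = 36.4667 °C.

36.47 °C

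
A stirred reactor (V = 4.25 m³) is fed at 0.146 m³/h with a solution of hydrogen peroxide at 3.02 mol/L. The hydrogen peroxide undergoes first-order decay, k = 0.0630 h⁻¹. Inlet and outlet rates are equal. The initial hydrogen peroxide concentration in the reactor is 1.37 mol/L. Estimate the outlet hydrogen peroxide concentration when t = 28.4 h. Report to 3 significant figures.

1.08 mol/L

Species balance: V dC/dt = Q C_in − Q C − k V C.
This is linear with rate a = Q/V + k = 0.097353 h⁻¹.
C_ss = Q C_in/(Q + kV) = 1.0657 mol/L; C(t) = C_ss + (C₀ − C_ss) e^(−a t).
C(28.4) = 1.0657 + (0.30433)·e^(−0.097353·28.4) = 1.0657 + (0.30433)·0.062987 = 1.0848 mol/L.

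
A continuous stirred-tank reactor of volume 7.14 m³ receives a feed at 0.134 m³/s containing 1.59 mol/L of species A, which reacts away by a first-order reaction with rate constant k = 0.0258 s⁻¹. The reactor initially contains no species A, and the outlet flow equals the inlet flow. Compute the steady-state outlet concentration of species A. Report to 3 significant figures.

V dC/dt = Q(C_in − C) − k V C.
Steady state (dC/dt = 0): C_ss = Q C_in/(Q + kV) = C_in/(1 + kV/Q).
C_ss = 0.134·1.59/(0.134 + 0.0258·7.14) = 0.21306/0.31821 = 0.66955 mol/L.

0.670 mol/L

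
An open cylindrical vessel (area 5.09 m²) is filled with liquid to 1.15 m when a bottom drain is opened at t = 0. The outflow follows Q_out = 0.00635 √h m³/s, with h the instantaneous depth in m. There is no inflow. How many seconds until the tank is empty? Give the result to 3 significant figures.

A dh/dt = −Q_out = −0.00635 √h.
∫ h^(−1/2) dh = −(0.00635/A) ∫ dt, giving 2√h = 2√h₀ − (0.00635/A) t.
Tank is empty when √h = 0: t_empty = 2A√h₀/0.00635.
t_empty = 2·5.09·√1.15/0.00635 = 10.180·1.0724/0.00635 = 1719.2 s.

1720 s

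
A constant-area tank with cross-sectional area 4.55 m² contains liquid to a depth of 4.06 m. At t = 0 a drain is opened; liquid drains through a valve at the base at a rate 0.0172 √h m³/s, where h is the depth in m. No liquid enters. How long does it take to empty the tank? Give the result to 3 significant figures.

A dh/dt = −Q_out = −0.0172 √h.
∫ h^(−1/2) dh = −(0.0172/A) ∫ dt, giving 2√h = 2√h₀ − (0.0172/A) t.
Set h = 0: 2√h₀ = (0.0172/A) t_empty ⇒ t_empty = 2A√h₀/0.0172.
t_empty = 2·4.55·√4.06/0.0172 = 9.1000·2.0149/0.0172 = 1066.0 s.

1070 s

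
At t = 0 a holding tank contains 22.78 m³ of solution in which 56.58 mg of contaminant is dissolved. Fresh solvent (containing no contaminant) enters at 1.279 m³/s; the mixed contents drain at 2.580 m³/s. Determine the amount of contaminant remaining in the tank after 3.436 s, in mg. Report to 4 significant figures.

Total volume: dV/dt = Q_in − Q_out = -1.30100 m³/s, so V(t) = 22.78 − 1.30100 t and V(3.436) = 18.3098 m³.
Species balance (pure solvent in): dm/dt = −Q_out · m/V(t).
dm/m = −Q_out dt/(V₀ − 1.30100 t); integrating gives ln(m/m₀) = −(Q_out/(Q_in−Q_out)) ln(V/V₀).
m = m₀ (V₀/V)^(Q_out/(Q_in−Q_out)) = 56.58 × (22.78/18.3098)^(-1.98309) = 36.6881 mg.

36.69 mg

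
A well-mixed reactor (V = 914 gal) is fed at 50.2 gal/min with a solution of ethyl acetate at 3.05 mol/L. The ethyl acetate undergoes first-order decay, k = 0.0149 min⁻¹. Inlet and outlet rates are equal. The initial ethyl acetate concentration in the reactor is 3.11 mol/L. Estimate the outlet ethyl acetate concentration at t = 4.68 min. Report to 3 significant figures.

V dC/dt = Q(C_in − C) − k V C.
dC/dt = (Q/V) C_in − (Q/V + k) C; effective rate a = Q/V + k = 0.054923 + 0.0149 = 0.069823 min⁻¹.
C_ss = Q C_in/(Q + kV) = 2.3991 mol/L; C(t) = C_ss + (C₀ − C_ss) e^(−a t).
C(4.68) = 2.3991 + (0.71086)·e^(−0.069823·4.68) = 2.3991 + (0.71086)·0.72125 = 2.9118 mol/L.

2.91 mol/L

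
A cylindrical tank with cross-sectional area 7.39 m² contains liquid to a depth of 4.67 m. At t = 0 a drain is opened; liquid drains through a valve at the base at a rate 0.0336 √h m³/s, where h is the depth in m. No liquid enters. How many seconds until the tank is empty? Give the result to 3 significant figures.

Accumulation of liquid (constant cross-section A): A dh/dt = −0.0336 √h.
This is separable: 2 d(√h)/dt = −0.0336/A, so √h = √h₀ − (0.0336/(2A)) t.
Tank is empty when √h = 0: t_empty = 2A√h₀/0.0336.
t_empty = 2·7.39·√4.67/0.0336 = 14.780·2.1610/0.0336 = 950.59 s.

951 s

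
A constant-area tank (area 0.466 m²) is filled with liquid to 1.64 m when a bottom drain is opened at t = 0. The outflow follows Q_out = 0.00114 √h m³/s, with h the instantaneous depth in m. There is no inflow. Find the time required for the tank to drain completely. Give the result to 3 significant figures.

A dh/dt = −Q_out = −0.00114 √h.
This is separable: 2 d(√h)/dt = −0.00114/A, so √h = √h₀ − (0.00114/(2A)) t.
Set h = 0: 2√h₀ = (0.00114/A) t_empty ⇒ t_empty = 2A√h₀/0.00114.
t_empty = 2·0.466·√1.64/0.00114 = 0.93200·1.2806/0.00114 = 1047.0 s.

1050 s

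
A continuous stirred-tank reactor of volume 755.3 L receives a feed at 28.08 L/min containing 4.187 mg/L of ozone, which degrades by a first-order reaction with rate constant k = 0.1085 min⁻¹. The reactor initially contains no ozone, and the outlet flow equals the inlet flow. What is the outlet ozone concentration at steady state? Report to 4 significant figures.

1.069 mg/L

V dC/dt = Q(C_in − C) − k V C.
Steady state (dC/dt = 0): C_ss = Q C_in/(Q + kV) = C_in/(1 + kV/Q).
C_ss = 28.08·4.187/(28.08 + 0.1085·755.3) = 117.571/110.030 = 1.06854 mg/L.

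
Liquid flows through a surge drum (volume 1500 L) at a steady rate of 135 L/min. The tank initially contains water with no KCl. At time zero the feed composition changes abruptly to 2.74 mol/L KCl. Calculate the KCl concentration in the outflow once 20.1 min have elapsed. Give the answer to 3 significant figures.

Accumulation = in − out for the solute gives V dC/dt = Q(C_in − C).
So dC/dt = (C_in − C)/τ with τ = V/Q = 1500/135 = 11.111 min.
Integrating: C(t) = C_in + (C₀ − C_in) e^(−t/τ).
C(20.1) = 2.74 + (0 − 2.74)·e^(−20.1/11.111) = 2.74 + (-2.7400)·0.16382 = 2.2911 mol/L.

2.29 mol/L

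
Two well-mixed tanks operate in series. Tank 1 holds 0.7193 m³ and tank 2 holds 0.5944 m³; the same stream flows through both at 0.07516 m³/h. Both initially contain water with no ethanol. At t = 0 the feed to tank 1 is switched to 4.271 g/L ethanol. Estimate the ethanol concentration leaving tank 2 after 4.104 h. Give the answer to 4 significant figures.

0.3488 g/L

Time constants: τᵢ = Vᵢ/Q for each well-mixed tank.
τ₁ = 0.7193/0.07516 = 9.57025 h; τ₂ = 0.5944/0.07516 = 7.90846 h.
Tank 1: C₁ = C_in(1 − e^(−t/τ₁)). Tank 2 (τ₁ ≠ τ₂): C₂ = C_in[1 − (τ₁ e^(−t/τ₁) − τ₂ e^(−t/τ₂))/(τ₁ − τ₂)].
At t = 4.104: e^(−t/τ₁) = 0.651271, e^(−t/τ₂) = 0.595152.
C₂ = 4.271·[1 − (9.57025·0.651271 − 7.90846·0.595152)/(1.66179)] = 4.271·0.0816581 = 0.348762 g/L.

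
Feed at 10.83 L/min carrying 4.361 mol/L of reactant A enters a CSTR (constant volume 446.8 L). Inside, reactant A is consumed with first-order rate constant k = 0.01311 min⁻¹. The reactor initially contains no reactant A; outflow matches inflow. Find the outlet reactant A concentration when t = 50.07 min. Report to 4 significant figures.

Species balance: V dC/dt = Q C_in − Q C − k V C.
dC/dt = (Q/V) C_in − (Q/V + k) C; effective rate a = Q/V + k = 0.0242390 + 0.01311 = 0.0373490 min⁻¹.
C_ss = Q C_in/(Q + kV) = 2.83023 mol/L; C(t) = C_ss + (C₀ − C_ss) e^(−a t).
C(50.07) = 2.83023 + (-2.83023)·e^(−0.0373490·50.07) = 2.83023 + (-2.83023)·0.154113 = 2.39405 mol/L.

2.394 mol/L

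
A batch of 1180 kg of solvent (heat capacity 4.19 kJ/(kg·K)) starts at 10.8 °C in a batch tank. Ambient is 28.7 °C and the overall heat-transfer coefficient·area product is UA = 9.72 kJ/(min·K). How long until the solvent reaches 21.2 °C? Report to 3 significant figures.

442 min

M c_p dT/dt = −UA(T − T_amb).
τ = M c_p/UA = 508.66 min; T_ss = T_amb = 28.700 °C.
T(t) = T_ss + (T₀ − T_ss)e^(−t/τ); set T = 21.2:
t = −τ ln[(T − T_ss)/(T₀ − T_ss)] = −508.66 · ln(0.41899) = 442.48 min.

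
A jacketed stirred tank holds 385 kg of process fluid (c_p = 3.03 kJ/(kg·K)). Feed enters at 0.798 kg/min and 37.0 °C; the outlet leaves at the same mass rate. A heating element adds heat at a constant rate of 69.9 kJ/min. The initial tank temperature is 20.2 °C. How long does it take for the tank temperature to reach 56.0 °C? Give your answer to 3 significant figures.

M c_p dT/dt = ṁ c_p (T_in − T) + Q̇.
τ = M/ṁ = 482.46 min; T_ss = T_in + Q̇/(ṁ c_p) = 65.909 °C.
T(t) = T_ss + (T₀ − T_ss) e^(−t/τ). Set T = 56.0:
e^(−t/τ) = (56.0 − 65.909)/(20.2 − 65.909) = 0.21678
t = −482.46 · ln(0.21678) = 737.61 min.

738 min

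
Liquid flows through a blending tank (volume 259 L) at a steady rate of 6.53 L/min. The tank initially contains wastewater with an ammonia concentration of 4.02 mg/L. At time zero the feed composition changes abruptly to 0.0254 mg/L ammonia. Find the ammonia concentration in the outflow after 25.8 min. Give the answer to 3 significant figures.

Mass balance on the solute (V constant): V dC/dt = Q(C_in − C).
Time constant τ = V/Q = 259/6.53 = 39.663 min.
Integrating: C(t) = C_in + (C₀ − C_in) e^(−t/τ).
C(25.8) = 0.0254 + (4.02 − 0.0254)·e^(−25.8/39.663) = 0.0254 + (3.9946)·0.52180 = 2.1098 mg/L.

2.11 mg/L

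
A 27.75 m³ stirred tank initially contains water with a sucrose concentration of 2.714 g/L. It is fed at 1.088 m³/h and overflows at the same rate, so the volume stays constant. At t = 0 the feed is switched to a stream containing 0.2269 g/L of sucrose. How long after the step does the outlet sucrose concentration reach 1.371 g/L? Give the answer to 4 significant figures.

Species balance: V dC/dt = Q(C_in − C) ⇒ τ = V/Q = 25.5055 h.
C(t) = C_in + (C₀ − C_in) e^(−t/τ). Set C = 1.371 and solve for t:
e^(−t/τ) = (C − C_in)/(C₀ − C_in) = (1.371 − 0.2269)/(2.714 − 0.2269) = 0.460014
t = −τ ln(…) = 25.5055 × 0.776499 = 19.8050 h.

19.81 h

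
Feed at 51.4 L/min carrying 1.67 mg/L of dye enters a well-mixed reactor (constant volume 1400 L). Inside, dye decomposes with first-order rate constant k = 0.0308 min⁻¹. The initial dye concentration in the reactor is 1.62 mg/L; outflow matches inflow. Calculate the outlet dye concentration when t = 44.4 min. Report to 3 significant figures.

Species balance: V dC/dt = Q C_in − Q C − k V C.
dC/dt = (Q/V) C_in − (Q/V + k) C; effective rate a = Q/V + k = 0.036714 + 0.0308 = 0.067514 min⁻¹.
C_ss = Q C_in/(Q + kV) = 0.90815 mg/L; C(t) = C_ss + (C₀ − C_ss) e^(−a t).
C(44.4) = 0.90815 + (0.71185)·e^(−0.067514·44.4) = 0.90815 + (0.71185)·0.049905 = 0.94367 mg/L.

0.944 mg/L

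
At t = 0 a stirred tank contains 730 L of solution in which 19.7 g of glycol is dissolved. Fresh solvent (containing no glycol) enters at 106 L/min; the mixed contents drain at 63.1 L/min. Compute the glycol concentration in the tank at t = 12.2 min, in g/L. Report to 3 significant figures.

0.00710 g/L

Let m(t) be the amount of glycol. Volume: V(t) = V₀ + (Q_in − Q_out) t = 730 + 42.900 t; V(12.2) = 1253.4 L.
No glycol enters, so dm/dt = −Q_out · (m/V).
Separate: dm/m = −Q_out dt/V(t) ⇒ ln(m/m₀) = −(Q_out/(Q_in−Q_out)) ln(V/V₀).
m = m₀ (V₀/V)^(Q_out/(Q_in−Q_out)) = 19.7 × (730/1253.4)^(1.4709) = 8.8954 g.
C = m/V = 8.8954/1253.4 = 0.0070971 g/L.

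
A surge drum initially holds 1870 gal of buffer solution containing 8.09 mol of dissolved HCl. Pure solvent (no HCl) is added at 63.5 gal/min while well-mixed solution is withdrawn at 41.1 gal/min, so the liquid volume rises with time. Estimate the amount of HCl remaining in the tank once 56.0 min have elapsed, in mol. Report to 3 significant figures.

Let m(t) be the amount of HCl. Volume: V(t) = V₀ + (Q_in − Q_out) t = 1870 + 22.400 t; V(56.0) = 3124.4 gal.
Solute balance: dm/dt = 0 − Q_out C = −Q_out m/V(t).
Separate: dm/m = −Q_out dt/V(t) ⇒ ln(m/m₀) = −(Q_out/(Q_in−Q_out)) ln(V/V₀).
m = m₀ (V₀/V)^(Q_out/(Q_in−Q_out)) = 8.09 × (1870/3124.4)^(1.8348) = 3.1544 mol.

3.15 mol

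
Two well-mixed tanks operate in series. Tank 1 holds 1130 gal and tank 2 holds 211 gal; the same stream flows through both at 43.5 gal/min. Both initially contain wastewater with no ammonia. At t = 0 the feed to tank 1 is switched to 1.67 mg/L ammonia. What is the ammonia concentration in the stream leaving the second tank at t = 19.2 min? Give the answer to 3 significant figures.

Time constants: τᵢ = Vᵢ/Q for each well-mixed tank.
τ₁ = 1130/43.5 = 25.977 min; τ₂ = 211/43.5 = 4.8506 min.
Solving the cascade with C₁(0)=C₂(0)=0 gives C₂(t) = C_in[1 − (τ₁ e^(−t/τ₁) − τ₂ e^(−t/τ₂))/(τ₁ − τ₂)].
At t = 19.2: e^(−t/τ₁) = 0.47754, e^(−t/τ₂) = 0.019096.
C₂ = 1.67·[1 − (25.977·0.47754 − 4.8506·0.019096)/(21.126)] = 1.67·0.41721 = 0.69674 mg/L.

0.697 mg/L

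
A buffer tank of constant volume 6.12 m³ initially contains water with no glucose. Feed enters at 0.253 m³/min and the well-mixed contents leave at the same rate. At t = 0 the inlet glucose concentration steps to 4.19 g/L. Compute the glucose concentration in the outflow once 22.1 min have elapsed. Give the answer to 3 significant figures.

2.51 g/L

Transient balance on the dissolved component: V dC/dt = Q(C_in − C).
Rewrite as dC/dt + C/τ = C_in/τ, τ = V/Q = 24.190 min.
This is linear first-order; C(t) = C_in + (C₀ − C_in) e^(−t/τ).
C(22.1) = 4.19 + (0 − 4.19)·e^(−22.1/24.190) = 4.19 + (-4.1900)·0.40107 = 2.5095 g/L.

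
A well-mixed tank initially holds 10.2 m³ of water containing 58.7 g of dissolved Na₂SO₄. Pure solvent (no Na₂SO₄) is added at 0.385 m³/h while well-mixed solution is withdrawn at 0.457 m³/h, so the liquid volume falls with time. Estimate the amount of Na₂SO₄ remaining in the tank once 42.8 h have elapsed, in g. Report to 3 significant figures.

5.99 g

Let m(t) be the amount of Na₂SO₄. Volume: V(t) = V₀ + (Q_in − Q_out) t = 10.2 − 0.072000 t; V(42.8) = 7.1184 m³.
Species balance (pure solvent in): dm/dt = −Q_out · m/V(t).
Separate: dm/m = −Q_out dt/V(t) ⇒ ln(m/m₀) = −(Q_out/(Q_in−Q_out)) ln(V/V₀).
m = m₀ (V₀/V)^(Q_out/(Q_in−Q_out)) = 58.7 × (10.2/7.1184)^(-6.3472) = 5.9853 g.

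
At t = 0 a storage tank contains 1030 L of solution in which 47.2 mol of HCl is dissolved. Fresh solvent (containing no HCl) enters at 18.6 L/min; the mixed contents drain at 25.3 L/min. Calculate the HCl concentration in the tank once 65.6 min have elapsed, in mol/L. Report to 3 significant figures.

Total volume: dV/dt = Q_in − Q_out = -6.7000 L/min, so V(t) = 1030 − 6.7000 t and V(65.6) = 590.48 L.
No HCl enters, so dm/dt = −Q_out · (m/V).
dm/m = −Q_out dt/(V₀ − 6.7000 t); integrating gives ln(m/m₀) = −(Q_out/(Q_in−Q_out)) ln(V/V₀).
m = m₀ (V₀/V)^(Q_out/(Q_in−Q_out)) = 47.2 × (1030/590.48)^(-3.7761) = 5.7744 mol.
C = m/V = 5.7744/590.48 = 0.0097792 mol/L.

0.00978 mol/L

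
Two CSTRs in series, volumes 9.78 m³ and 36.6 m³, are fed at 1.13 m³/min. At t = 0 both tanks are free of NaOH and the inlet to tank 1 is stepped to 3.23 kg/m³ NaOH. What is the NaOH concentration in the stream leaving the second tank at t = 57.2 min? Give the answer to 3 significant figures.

Species balance on tank i: dCᵢ/dt = (Cᵢ₋₁ − Cᵢ)/τᵢ with τᵢ = Vᵢ/Q.
τ₁ = 9.78/1.13 = 8.6549 min; τ₂ = 36.6/1.13 = 32.389 min.
Tank 1: C₁ = C_in(1 − e^(−t/τ₁)). Tank 2 (τ₁ ≠ τ₂): C₂ = C_in[1 − (τ₁ e^(−t/τ₁) − τ₂ e^(−t/τ₂))/(τ₁ − τ₂)].
At t = 57.2: e^(−t/τ₁) = 0.0013482, e^(−t/τ₂) = 0.17101.
C₂ = 3.23·[1 − (8.6549·0.0013482 − 32.389·0.17101)/(-23.735)] = 3.23·0.76712 = 2.4778 kg/m³.

2.48 kg/m³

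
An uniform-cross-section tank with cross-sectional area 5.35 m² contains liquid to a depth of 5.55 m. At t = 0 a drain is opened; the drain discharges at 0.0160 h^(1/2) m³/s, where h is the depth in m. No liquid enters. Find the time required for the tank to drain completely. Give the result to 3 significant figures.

Unsteady balance on liquid volume: A dh/dt = −0.0160 √h.
This is separable: 2 d(√h)/dt = −0.0160/A, so √h = √h₀ − (0.0160/(2A)) t.
Tank is empty when √h = 0: t_empty = 2A√h₀/0.0160.
t_empty = 2·5.35·√5.55/0.0160 = 10.700·2.3558/0.0160 = 1575.5 s.

1580 s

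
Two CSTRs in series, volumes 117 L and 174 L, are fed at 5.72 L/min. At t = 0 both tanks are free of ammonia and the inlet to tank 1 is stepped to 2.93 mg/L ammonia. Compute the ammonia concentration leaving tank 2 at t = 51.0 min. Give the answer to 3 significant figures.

Each tank obeys Vᵢ dCᵢ/dt = Q(Cᵢ₋₁ − Cᵢ), so τᵢ = Vᵢ/Q.
τ₁ = 117/5.72 = 20.455 min; τ₂ = 174/5.72 = 30.420 min.
Tank 1: C₁ = C_in(1 − e^(−t/τ₁)). Tank 2 (τ₁ ≠ τ₂): C₂ = C_in[1 − (τ₁ e^(−t/τ₁) − τ₂ e^(−t/τ₂))/(τ₁ − τ₂)].
At t = 51.0: e^(−t/τ₁) = 0.082634, e^(−t/τ₂) = 0.18702.
C₂ = 2.93·[1 − (20.455·0.082634 − 30.420·0.18702)/(-9.9650)] = 2.93·0.59872 = 1.7543 mg/L.

1.75 mg/L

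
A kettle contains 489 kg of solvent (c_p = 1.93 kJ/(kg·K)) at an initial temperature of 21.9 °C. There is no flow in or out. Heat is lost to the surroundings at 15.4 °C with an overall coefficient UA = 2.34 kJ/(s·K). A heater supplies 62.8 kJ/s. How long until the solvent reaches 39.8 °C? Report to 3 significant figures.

M c_p dT/dt = −UA(T − T_amb) + Q̇.
τ = M c_p/UA = 403.32 s; T_ss = T_amb + Q̇/UA = 15.4 + 62.8/2.34 = 42.238 °C.
T(t) = T_ss + (T₀ − T_ss)e^(−t/τ); set T = 39.8:
t = −τ ln[(T − T_ss)/(T₀ − T_ss)] = −403.32 · ln(0.11986) = 855.63 s.

856 s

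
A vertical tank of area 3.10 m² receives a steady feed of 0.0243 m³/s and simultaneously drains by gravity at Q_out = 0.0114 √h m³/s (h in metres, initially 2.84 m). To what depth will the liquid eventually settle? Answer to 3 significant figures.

Level balance: A dh/dt = 0.0243 − 0.0114 √h. Setting dh/dt = 0:
Q_in = 0.0114 √h_ss ⇒ √h_ss = 0.0243/0.0114 = 2.1316.
h_ss = 2.1316² = 4.5436 m. (Since h₀ = 2.84 m < h_ss, the level will rise toward this value.)

4.54 m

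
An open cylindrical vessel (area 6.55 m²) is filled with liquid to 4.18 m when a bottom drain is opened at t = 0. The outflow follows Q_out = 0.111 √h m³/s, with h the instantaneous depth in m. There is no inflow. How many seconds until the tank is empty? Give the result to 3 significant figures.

241 s

Unsteady balance on liquid volume: A dh/dt = −0.111 √h.
This is separable: 2 d(√h)/dt = −0.111/A, so √h = √h₀ − (0.111/(2A)) t.
Tank is empty when √h = 0: t_empty = 2A√h₀/0.111.
t_empty = 2·6.55·√4.18/0.111 = 13.100·2.0445/0.111 = 241.29 s.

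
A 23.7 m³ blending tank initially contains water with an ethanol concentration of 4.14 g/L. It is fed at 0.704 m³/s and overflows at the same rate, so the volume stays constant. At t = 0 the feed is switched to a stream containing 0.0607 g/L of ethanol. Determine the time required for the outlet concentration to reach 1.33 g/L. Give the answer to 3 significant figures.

Species balance: V dC/dt = Q(C_in − C) ⇒ τ = V/Q = 33.665 s.
C(t) = C_in + (C₀ − C_in) e^(−t/τ). Set C = 1.33 and solve for t:
e^(−t/τ) = (C − C_in)/(C₀ − C_in) = (1.33 − 0.0607)/(4.14 − 0.0607) = 0.31116
t = −τ ln(…) = 33.665 × 1.1675 = 39.302 s.

39.3 s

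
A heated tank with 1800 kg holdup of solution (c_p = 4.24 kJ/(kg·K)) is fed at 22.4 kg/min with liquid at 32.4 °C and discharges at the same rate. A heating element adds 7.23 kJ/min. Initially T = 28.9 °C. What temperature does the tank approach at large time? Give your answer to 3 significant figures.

First-law balance (no shaft work): M c_p dT/dt = ṁ c_p (T_in − T) + 7.23.
At steady state dT/dt = 0 ⇒ T_ss = T_in + Q̇/(ṁ c_p) = 32.4 + 7.23/(22.4·4.24) = 32.476 °C.

32.5 °C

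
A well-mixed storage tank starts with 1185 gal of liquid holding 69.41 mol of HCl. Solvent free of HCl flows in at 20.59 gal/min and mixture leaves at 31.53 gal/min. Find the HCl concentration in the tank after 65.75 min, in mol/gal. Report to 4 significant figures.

Total volume: dV/dt = Q_in − Q_out = -10.9400 gal/min, so V(t) = 1185 − 10.9400 t and V(65.75) = 465.695 gal.
Species balance (pure solvent in): dm/dt = −Q_out · m/V(t).
Separate: dm/m = −Q_out dt/V(t) ⇒ ln(m/m₀) = −(Q_out/(Q_in−Q_out)) ln(V/V₀).
m = m₀ (V₀/V)^(Q_out/(Q_in−Q_out)) = 69.41 × (1185/465.695)^(-2.88208) = 4.70328 mol.
C = m/V = 4.70328/465.695 = 0.0100995 mol/gal.

0.01010 mol/gal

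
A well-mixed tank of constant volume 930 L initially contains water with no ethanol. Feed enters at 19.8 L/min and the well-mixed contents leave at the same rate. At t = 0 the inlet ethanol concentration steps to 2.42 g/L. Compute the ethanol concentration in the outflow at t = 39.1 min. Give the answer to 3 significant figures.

Transient balance on the dissolved component: V dC/dt = Q(C_in − C).
Time constant τ = V/Q = 930/19.8 = 46.970 min.
This is linear first-order; C(t) = C_in + (C₀ − C_in) e^(−t/τ).
C(39.1) = 2.42 + (0 − 2.42)·e^(−39.1/46.970) = 2.42 + (-2.4200)·0.43498 = 1.3673 g/L.

1.37 g/L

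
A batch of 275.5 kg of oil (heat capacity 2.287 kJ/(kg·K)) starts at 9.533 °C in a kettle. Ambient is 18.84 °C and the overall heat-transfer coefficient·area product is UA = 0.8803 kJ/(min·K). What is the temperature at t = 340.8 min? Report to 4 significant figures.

Lumped-capacitance energy balance: M c_p dT/dt = UA(T_amb − T).
dT/dt = (T_ss − T)/τ with T_ss = T_amb = 18.8400 °C, τ = M c_p/UA = 275.5·2.287/0.8803 = 715.743 min.
Integrating: T(t) = T_ss + (T₀ − T_ss) e^(−t/τ).
T(340.8) = 18.8400 + (-9.30700)·0.621171 = 13.0588 °C.

13.06 °C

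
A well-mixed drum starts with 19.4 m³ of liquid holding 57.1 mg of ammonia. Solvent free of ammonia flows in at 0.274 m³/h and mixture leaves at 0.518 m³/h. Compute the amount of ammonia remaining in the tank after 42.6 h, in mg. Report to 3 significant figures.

11.2 mg

Let m(t) be the amount of ammonia. Volume: V(t) = V₀ + (Q_in − Q_out) t = 19.4 − 0.24400 t; V(42.6) = 9.0056 m³.
Solute balance: dm/dt = 0 − Q_out C = −Q_out m/V(t).
dm/m = −Q_out dt/(V₀ − 0.24400 t); integrating gives ln(m/m₀) = −(Q_out/(Q_in−Q_out)) ln(V/V₀).
m = m₀ (V₀/V)^(Q_out/(Q_in−Q_out)) = 57.1 × (19.4/9.0056)^(-2.1230) = 11.196 mg.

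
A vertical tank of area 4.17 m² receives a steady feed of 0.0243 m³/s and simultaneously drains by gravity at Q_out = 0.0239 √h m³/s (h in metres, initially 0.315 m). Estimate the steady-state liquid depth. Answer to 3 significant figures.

Level balance: A dh/dt = 0.0243 − 0.0239 √h. Setting dh/dt = 0:
Q_in = 0.0239 √h_ss ⇒ √h_ss = 0.0243/0.0239 = 1.0167.
h_ss = 1.0167² = 1.0338 m. (Since h₀ = 0.315 m < h_ss, the level will rise toward this value.)

1.03 m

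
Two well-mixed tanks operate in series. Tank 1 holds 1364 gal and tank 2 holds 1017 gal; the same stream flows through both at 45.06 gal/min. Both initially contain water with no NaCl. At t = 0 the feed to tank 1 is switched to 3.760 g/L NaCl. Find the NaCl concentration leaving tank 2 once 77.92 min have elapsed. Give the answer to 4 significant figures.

2.982 g/L

Each tank obeys Vᵢ dCᵢ/dt = Q(Cᵢ₋₁ − Cᵢ), so τᵢ = Vᵢ/Q.
τ₁ = 1364/45.06 = 30.2708 min; τ₂ = 1017/45.06 = 22.5699 min.
Tank 1: C₁ = C_in(1 − e^(−t/τ₁)). Tank 2 (τ₁ ≠ τ₂): C₂ = C_in[1 − (τ₁ e^(−t/τ₁) − τ₂ e^(−t/τ₂))/(τ₁ − τ₂)].
At t = 77.92: e^(−t/τ₁) = 0.0762222, e^(−t/τ₂) = 0.0316700.
C₂ = 3.760·[1 − (30.2708·0.0762222 − 22.5699·0.0316700)/(7.70084)] = 3.760·0.793203 = 2.98244 g/L.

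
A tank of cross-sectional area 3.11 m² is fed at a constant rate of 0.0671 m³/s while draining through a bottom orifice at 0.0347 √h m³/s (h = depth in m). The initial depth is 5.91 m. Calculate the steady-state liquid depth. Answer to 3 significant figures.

3.74 m

Level balance: A dh/dt = 0.0671 − 0.0347 √h. Setting dh/dt = 0:
Q_in = 0.0347 √h_ss ⇒ √h_ss = 0.0671/0.0347 = 1.9337.
h_ss = 1.9337² = 3.7393 m. (Since h₀ = 5.91 m > h_ss, the level will fall toward this value.)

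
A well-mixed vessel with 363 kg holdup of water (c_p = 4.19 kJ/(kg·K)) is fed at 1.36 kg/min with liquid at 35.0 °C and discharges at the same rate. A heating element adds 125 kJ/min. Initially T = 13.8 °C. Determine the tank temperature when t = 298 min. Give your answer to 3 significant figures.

M c_p dT/dt = ṁ c_p (T_in − T) + Q̇.
τ = M/ṁ = 266.91 min; T_ss = T_in + Q̇/(ṁ c_p) = 35.0 + 125/(1.36·4.19) = 56.936 °C.
T approaches T_ss exponentially: T(t) = T_ss + (T₀ − T_ss) e^(−t/τ).
T(298) = 56.936 + (-43.136)·e^(−298/266.91) = 56.936 + (-43.136)·0.32743 = 42.812 °C.

42.8 °C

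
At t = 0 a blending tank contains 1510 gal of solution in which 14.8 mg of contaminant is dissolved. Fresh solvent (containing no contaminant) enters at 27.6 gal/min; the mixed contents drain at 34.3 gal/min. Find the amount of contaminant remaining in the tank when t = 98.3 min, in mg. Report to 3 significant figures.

0.788 mg

Let m(t) be the amount of contaminant. Volume: V(t) = V₀ + (Q_in − Q_out) t = 1510 − 6.7000 t; V(98.3) = 851.39 gal.
Species balance (pure solvent in): dm/dt = −Q_out · m/V(t).
dm/m = −Q_out dt/(V₀ − 6.7000 t); integrating gives ln(m/m₀) = −(Q_out/(Q_in−Q_out)) ln(V/V₀).
m = m₀ (V₀/V)^(Q_out/(Q_in−Q_out)) = 14.8 × (1510/851.39)^(-5.1194) = 0.78760 mg.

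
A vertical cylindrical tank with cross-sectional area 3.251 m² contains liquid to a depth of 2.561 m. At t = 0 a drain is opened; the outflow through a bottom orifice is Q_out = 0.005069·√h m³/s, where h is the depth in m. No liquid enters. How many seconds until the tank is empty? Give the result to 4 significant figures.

Volume balance on the tank: A dh/dt = −0.005069 √h.
∫ h^(−1/2) dh = −(0.005069/A) ∫ dt, giving 2√h = 2√h₀ − (0.005069/A) t.
Tank is empty when √h = 0: t_empty = 2A√h₀/0.005069.
t_empty = 2·3.251·√2.561/0.005069 = 6.50200·1.60031/0.005069 = 2052.72 s.

2053 s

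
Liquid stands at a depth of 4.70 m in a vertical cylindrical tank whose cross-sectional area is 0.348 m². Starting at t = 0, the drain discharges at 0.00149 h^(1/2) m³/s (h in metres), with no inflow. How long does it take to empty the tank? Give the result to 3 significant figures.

Unsteady balance on liquid volume: A dh/dt = −0.00149 √h.
This is separable: 2 d(√h)/dt = −0.00149/A, so √h = √h₀ − (0.00149/(2A)) t.
Tank is empty when √h = 0: t_empty = 2A√h₀/0.00149.
t_empty = 2·0.348·√4.70/0.00149 = 0.69600·2.1679/0.00149 = 1012.7 s.

1010 s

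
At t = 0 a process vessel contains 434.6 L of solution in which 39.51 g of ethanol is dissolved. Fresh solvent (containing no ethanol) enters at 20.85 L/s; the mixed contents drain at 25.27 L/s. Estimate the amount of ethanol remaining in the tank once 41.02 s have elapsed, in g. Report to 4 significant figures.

1.804 g

Total volume: dV/dt = Q_in − Q_out = -4.42000 L/s, so V(t) = 434.6 − 4.42000 t and V(41.02) = 253.292 L.
No ethanol enters, so dm/dt = −Q_out · (m/V).
Separate: dm/m = −Q_out dt/V(t) ⇒ ln(m/m₀) = −(Q_out/(Q_in−Q_out)) ln(V/V₀).
m = m₀ (V₀/V)^(Q_out/(Q_in−Q_out)) = 39.51 × (434.6/253.292)^(-5.71719) = 1.80386 g.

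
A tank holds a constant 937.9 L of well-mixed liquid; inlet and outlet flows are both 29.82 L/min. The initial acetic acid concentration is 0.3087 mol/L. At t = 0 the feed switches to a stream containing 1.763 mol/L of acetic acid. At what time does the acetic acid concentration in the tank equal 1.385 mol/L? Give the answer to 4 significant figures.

42.38 min

Species balance: V dC/dt = Q(C_in − C) ⇒ τ = V/Q = 31.4520 min.
C(t) = C_in + (C₀ − C_in) e^(−t/τ). Set C = 1.385 and solve for t:
e^(−t/τ) = (C − C_in)/(C₀ − C_in) = (1.385 − 1.763)/(0.3087 − 1.763) = 0.259919
t = −τ ln(…) = 31.4520 × 1.34739 = 42.3780 min.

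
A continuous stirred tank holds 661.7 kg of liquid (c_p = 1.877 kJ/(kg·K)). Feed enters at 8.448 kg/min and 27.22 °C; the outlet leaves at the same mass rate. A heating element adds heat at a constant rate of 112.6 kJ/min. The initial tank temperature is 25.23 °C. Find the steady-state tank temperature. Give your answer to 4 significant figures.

34.32 °C

M c_p dT/dt = ṁ c_p (T_in − T) + Q̇.
At steady state dT/dt = 0 ⇒ T_ss = T_in + Q̇/(ṁ c_p) = 27.22 + 112.6/(8.448·1.877) = 34.3210 °C.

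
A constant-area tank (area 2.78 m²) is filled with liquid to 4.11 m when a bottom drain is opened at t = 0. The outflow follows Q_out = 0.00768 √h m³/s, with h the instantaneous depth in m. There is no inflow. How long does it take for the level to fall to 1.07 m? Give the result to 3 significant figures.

719 s

With no inflow, A dh/dt = −0.00768 √h.
This is separable: 2 d(√h)/dt = −0.00768/A, so √h = √h₀ − (0.00768/(2A)) t.
t = 2A(√h₀ − √h)/0.00768 = 2·2.78·(√4.11 − √1.07)/0.00768
  = 5.5600 × (2.0273 − 1.0344) / 0.00768 = 718.82 s.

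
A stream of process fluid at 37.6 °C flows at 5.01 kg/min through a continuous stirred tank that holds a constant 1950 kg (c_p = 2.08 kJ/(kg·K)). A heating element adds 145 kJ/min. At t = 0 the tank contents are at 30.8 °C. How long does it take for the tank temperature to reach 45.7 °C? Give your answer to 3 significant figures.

494 min

First-law balance (no shaft work): M c_p dT/dt = ṁ c_p (T_in − T) + 145.
τ = M/ṁ = 389.22 min; T_ss = T_in + Q̇/(ṁ c_p) = 51.514 °C.
T(t) = T_ss + (T₀ − T_ss) e^(−t/τ). Set T = 45.7:
e^(−t/τ) = (45.7 − 51.514)/(30.8 − 51.514) = 0.28070
t = −389.22 · ln(0.28070) = 494.50 min.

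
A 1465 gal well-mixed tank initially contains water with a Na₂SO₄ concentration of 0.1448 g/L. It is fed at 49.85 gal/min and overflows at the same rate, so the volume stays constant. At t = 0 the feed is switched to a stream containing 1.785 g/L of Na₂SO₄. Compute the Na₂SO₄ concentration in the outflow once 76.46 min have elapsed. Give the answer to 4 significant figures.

Unsteady species balance (constant V, well mixed): V dC/dt = Q(C_in − C).
So dC/dt = (C_in − C)/τ with τ = V/Q = 1465/49.85 = 29.3882 min.
Integrating: C(t) = C_in + (C₀ − C_in) e^(−t/τ).
C(76.46) = 1.785 + (0.1448 − 1.785)·e^(−76.46/29.3882) = 1.785 + (-1.64020)·0.0741454 = 1.66339 g/L.

1.663 g/L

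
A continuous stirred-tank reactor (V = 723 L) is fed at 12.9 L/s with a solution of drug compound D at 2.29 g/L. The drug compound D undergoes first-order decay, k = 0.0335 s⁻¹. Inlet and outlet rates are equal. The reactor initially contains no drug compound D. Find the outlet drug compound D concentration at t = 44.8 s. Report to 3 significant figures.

0.716 g/L

Species balance: V dC/dt = Q C_in − Q C − k V C.
This is linear with rate a = Q/V + k = 0.051342 s⁻¹.
C_ss = Q C_in/(Q + kV) = 0.79581 g/L; C(t) = C_ss + (C₀ − C_ss) e^(−a t).
C(44.8) = 0.79581 + (-0.79581)·e^(−0.051342·44.8) = 0.79581 + (-0.79581)·0.10025 = 0.71604 g/L.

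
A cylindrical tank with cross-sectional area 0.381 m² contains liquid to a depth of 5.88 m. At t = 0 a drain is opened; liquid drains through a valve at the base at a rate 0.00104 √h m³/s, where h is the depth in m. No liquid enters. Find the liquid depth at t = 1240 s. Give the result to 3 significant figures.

Volume balance on the tank: A dh/dt = −0.00104 √h.
Separate and integrate: 2(√h − √h₀) = −(0.00104/A) t.
√h = √5.88 − 0.00104·1240/(2·0.381) = 2.4249 − 1.6924 = 0.73248.
h = 0.73248² = 0.53653 m.

0.537 m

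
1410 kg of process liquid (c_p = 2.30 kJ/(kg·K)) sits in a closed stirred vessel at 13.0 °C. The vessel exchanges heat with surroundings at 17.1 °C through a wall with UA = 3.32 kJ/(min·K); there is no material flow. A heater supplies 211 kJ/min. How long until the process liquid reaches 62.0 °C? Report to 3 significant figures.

1260 min

Heat balance on the well-mixed liquid: M c_p dT/dt = −UA(T − T_amb) + Q̇.
τ = M c_p/UA = 976.81 min; T_ss = T_amb + Q̇/UA = 17.1 + 211/3.32 = 80.654 °C.
T(t) = T_ss + (T₀ − T_ss)e^(−t/τ); set T = 62.0:
t = −τ ln[(T − T_ss)/(T₀ − T_ss)] = −976.81 · ln(0.27573) = 1258.5 min.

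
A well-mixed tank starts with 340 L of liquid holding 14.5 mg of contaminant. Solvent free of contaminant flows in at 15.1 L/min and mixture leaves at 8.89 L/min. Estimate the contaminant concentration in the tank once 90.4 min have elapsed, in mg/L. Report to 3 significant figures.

Let m(t) be the amount of contaminant. Volume: V(t) = V₀ + (Q_in − Q_out) t = 340 + 6.2100 t; V(90.4) = 901.38 L.
Solute balance: dm/dt = 0 − Q_out C = −Q_out m/V(t).
dm/m = −Q_out dt/(V₀ + 6.2100 t); integrating gives ln(m/m₀) = −(Q_out/(Q_in−Q_out)) ln(V/V₀).
m = m₀ (V₀/V)^(Q_out/(Q_in−Q_out)) = 14.5 × (340/901.38)^(1.4316) = 3.5909 mg.
C = m/V = 3.5909/901.38 = 0.0039837 mg/L.

0.00398 mg/L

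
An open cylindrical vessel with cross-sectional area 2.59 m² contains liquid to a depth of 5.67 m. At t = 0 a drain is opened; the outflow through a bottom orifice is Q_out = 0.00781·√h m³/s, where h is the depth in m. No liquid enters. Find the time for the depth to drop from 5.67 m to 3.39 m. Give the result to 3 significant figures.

Volume balance on the tank: A dh/dt = −0.00781 √h.
Separate and integrate: 2(√h − √h₀) = −(0.00781/A) t.
t = 2A(√h₀ − √h)/0.00781 = 2·2.59·(√5.67 − √3.39)/0.00781
  = 5.1800 × (2.3812 − 1.8412) / 0.00781 = 358.14 s.

358 s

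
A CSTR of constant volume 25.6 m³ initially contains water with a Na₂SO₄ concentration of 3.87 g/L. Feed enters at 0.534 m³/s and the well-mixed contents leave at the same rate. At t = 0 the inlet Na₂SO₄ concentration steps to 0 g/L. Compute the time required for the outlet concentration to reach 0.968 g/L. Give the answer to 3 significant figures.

66.4 s

Species balance: V dC/dt = Q(C_in − C) ⇒ τ = V/Q = 47.940 s.
C(t) = C_in + (C₀ − C_in) e^(−t/τ). Set C = 0.968 and solve for t:
e^(−t/τ) = (C − C_in)/(C₀ − C_in) = (0.968 − 0)/(3.87 − 0) = 0.25013
t = −τ ln(…) = 47.940 × 1.3858 = 66.434 s.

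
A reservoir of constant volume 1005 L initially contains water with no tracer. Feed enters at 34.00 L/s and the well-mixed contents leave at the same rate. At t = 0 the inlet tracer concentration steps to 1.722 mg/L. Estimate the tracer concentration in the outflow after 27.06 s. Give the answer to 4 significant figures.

1.033 mg/L

Mass balance on the solute (V constant): V dC/dt = Q(C_in − C).
Rewrite as dC/dt + C/τ = C_in/τ, τ = V/Q = 29.5588 s.
C approaches C_in exponentially: C(t) = C_in + (C₀ − C_in) e^(−t/τ).
C(27.06) = 1.722 + (0 − 1.722)·e^(−27.06/29.5588) = 1.722 + (-1.72200)·0.400331 = 1.03263 mg/L.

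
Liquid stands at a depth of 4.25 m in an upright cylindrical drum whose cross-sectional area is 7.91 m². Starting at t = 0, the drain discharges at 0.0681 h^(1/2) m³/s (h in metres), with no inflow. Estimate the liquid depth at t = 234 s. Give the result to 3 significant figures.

1.11 m

With no inflow, A dh/dt = −0.0681 √h.
This is separable: 2 d(√h)/dt = −0.0681/A, so √h = √h₀ − (0.0681/(2A)) t.
√h = √4.25 − 0.0681·234/(2·7.91) = 2.0616 − 1.0073 = 1.0543.
h = 1.0543² = 1.1115 m.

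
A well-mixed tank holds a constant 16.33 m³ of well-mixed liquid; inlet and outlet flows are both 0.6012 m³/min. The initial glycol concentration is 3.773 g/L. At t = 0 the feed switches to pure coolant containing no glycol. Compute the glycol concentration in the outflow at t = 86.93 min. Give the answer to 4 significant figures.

0.1537 g/L

Mass balance on the solute (V constant): V dC/dt = Q(C_in − C).
Time constant τ = V/Q = 16.33/0.6012 = 27.1623 min.
C approaches C_in exponentially: C(t) = C_in + (C₀ − C_in) e^(−t/τ).
C(86.93) = 0 + (3.773 − 0)·e^(−86.93/27.1623) = 0 + (3.77300)·0.0407464 = 0.153736 g/L.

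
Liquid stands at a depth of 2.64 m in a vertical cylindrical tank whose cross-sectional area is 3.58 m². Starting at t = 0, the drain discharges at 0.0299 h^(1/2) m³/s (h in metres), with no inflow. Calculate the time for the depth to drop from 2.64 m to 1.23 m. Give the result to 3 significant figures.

124 s

A dh/dt = −Q_out = −0.0299 √h.
This is separable: 2 d(√h)/dt = −0.0299/A, so √h = √h₀ − (0.0299/(2A)) t.
t = 2A(√h₀ − √h)/0.0299 = 2·3.58·(√2.64 − √1.23)/0.0299
  = 7.1600 × (1.6248 − 1.1091) / 0.0299 = 123.50 s.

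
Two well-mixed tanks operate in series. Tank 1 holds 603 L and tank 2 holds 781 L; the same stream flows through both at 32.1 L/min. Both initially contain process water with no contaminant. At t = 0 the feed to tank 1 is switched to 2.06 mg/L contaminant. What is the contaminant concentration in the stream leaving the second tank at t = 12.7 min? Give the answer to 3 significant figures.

0.246 mg/L

Each tank obeys Vᵢ dCᵢ/dt = Q(Cᵢ₋₁ − Cᵢ), so τᵢ = Vᵢ/Q.
τ₁ = 603/32.1 = 18.785 min; τ₂ = 781/32.1 = 24.330 min.
Tank 1: C₁ = C_in(1 − e^(−t/τ₁)). Tank 2 (τ₁ ≠ τ₂): C₂ = C_in[1 − (τ₁ e^(−t/τ₁) − τ₂ e^(−t/τ₂))/(τ₁ − τ₂)].
At t = 12.7: e^(−t/τ₁) = 0.50861, e^(−t/τ₂) = 0.59334.
C₂ = 2.06·[1 − (18.785·0.50861 − 24.330·0.59334)/(-5.5452)] = 2.06·0.11962 = 0.24643 mg/L.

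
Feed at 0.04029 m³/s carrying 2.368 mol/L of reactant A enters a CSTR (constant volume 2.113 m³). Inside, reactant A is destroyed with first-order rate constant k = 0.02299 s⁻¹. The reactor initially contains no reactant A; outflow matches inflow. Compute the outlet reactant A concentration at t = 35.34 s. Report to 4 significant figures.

0.8307 mol/L

Accumulation = in − out − consumed: V dC/dt = Q C_in − Q C − k V C.
This is linear with rate a = Q/V + k = 0.0420577 s⁻¹.
C_ss = Q C_in/(Q + kV) = 1.07358 mol/L; C(t) = C_ss + (C₀ − C_ss) e^(−a t).
C(35.34) = 1.07358 + (-1.07358)·e^(−0.0420577·35.34) = 1.07358 + (-1.07358)·0.226204 = 0.830732 mol/L.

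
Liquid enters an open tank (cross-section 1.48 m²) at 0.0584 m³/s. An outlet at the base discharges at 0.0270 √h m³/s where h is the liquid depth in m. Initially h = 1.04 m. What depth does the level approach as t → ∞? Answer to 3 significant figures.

Mass balance (ρ constant): A dh/dt = Q_in − 0.0270 √h. At steady state dh/dt = 0:
Q_in = 0.0270 √h_ss ⇒ √h_ss = 0.0584/0.0270 = 2.1630.
h_ss = 2.1630² = 4.6784 m. (Since h₀ = 1.04 m < h_ss, the level will rise toward this value.)

4.68 m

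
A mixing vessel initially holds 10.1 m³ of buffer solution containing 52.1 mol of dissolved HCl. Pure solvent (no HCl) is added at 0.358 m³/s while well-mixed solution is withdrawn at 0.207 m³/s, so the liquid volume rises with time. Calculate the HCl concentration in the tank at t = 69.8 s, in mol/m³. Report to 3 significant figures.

Let m(t) be the amount of HCl. Volume: V(t) = V₀ + (Q_in − Q_out) t = 10.1 + 0.15100 t; V(69.8) = 20.640 m³.
Solute balance: dm/dt = 0 − Q_out C = −Q_out m/V(t).
dm/m = −Q_out dt/(V₀ + 0.15100 t); integrating gives ln(m/m₀) = −(Q_out/(Q_in−Q_out)) ln(V/V₀).
m = m₀ (V₀/V)^(Q_out/(Q_in−Q_out)) = 52.1 × (10.1/20.640)^(1.3709) = 19.559 mol.
C = m/V = 19.559/20.640 = 0.94763 mol/m³.

0.948 mol/m³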